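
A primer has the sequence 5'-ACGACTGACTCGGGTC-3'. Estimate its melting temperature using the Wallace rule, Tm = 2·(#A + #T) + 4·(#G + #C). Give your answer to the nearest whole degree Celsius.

Base counts: A=3, T=3, G=5, C=5 (length 16).
Tm = 2·(3+3) + 4·(5+5) = 2·6 + 4·10 = 12 + 40 = 52°C.

52°C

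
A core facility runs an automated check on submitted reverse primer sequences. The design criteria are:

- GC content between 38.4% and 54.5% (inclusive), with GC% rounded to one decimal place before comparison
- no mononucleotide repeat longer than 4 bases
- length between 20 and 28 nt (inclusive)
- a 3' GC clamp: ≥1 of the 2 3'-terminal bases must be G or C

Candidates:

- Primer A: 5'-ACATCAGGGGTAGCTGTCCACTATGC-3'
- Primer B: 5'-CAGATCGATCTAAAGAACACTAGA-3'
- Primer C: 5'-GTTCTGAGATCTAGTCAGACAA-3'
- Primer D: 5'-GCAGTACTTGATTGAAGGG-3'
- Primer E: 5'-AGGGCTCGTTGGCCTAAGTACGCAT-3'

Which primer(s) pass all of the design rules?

Primer A only.

Primer A (26 nt, A=6 T=6 G=7 C=7): GC 14/26 = 53.8% ✓; longest run = 4 ✓; length 26 ✓; 3' end GC has 2 G/C ✓ — passes.
Primer B (24 nt, A=11 T=4 G=4 C=5): GC 9/24 = 37.5%, outside 38.4–54.5% ✗; longest run = 3 ✓; length 24 ✓; 3' end GA has 1 G/C ✓ — fails.
Primer C (22 nt, A=7 T=6 G=5 C=4): GC 9/22 = 40.9% ✓; longest run = 2 ✓; length 22 ✓; 3' end AA has 0 G/C, need ≥1 ✗ — fails.
Primer D (19 nt, A=5 T=5 G=7 C=2): GC 9/19 = 47.4% ✓; longest run = 3 ✓; length 19, outside 20–28 ✗; 3' end GG has 2 G/C ✓ — fails.
Primer E (25 nt, A=5 T=6 G=8 C=6): GC 14/25 = 56.0%, outside 38.4–54.5% ✗; longest run = 3 ✓; length 25 ✓; 3' end AT has 0 G/C, need ≥1 ✗ — fails.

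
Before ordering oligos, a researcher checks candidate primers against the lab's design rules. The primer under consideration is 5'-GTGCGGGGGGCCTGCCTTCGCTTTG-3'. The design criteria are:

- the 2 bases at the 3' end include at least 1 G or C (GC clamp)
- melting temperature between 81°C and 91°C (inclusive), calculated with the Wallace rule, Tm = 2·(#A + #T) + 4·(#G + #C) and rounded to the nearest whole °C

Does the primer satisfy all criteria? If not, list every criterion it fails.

Meets all criteria.

Base counts: A=0, T=7, G=11, C=7 (length 25).
GC clamp: 3' end TG has 1 G/C ✓
Tm: Tm = 2·7 + 4·18 = 86°C ✓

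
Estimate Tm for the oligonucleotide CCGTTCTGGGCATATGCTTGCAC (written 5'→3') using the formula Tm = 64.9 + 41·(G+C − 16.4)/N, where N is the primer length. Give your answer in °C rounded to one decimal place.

Base counts: A=3, T=7, G=6, C=7; G+C = 13, N = 23.
Tm = 64.9 + 41·(13 − 16.4)/23 = 64.9 + -139.40/23 = 58.8°C.

58.8°C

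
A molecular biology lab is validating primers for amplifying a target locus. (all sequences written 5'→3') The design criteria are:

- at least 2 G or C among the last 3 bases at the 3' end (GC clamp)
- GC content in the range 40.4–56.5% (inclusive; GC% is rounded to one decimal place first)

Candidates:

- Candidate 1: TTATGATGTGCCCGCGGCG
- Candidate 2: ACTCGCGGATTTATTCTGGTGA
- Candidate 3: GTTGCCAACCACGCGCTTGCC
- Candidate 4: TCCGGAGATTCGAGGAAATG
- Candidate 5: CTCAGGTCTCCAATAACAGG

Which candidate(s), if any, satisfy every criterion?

Candidate 1 (19 nt, A=2 T=5 G=7 C=5): 3' end GCG has 3 G/C ✓; GC 12/19 = 63.2%, outside 40.4–56.5% ✗ — fails.
Candidate 2 (22 nt, A=4 T=8 G=6 C=4): 3' end TGA has 1 G/C, need ≥2 ✗; GC 10/22 = 45.5% ✓ — fails.
Candidate 3 (21 nt, A=3 T=4 G=5 C=9): 3' end GCC has 3 G/C ✓; GC 14/21 = 66.7%, outside 40.4–56.5% ✗ — fails.
Candidate 4 (20 nt, A=6 T=4 G=7 C=3): 3' end ATG has 1 G/C, need ≥2 ✗; GC 10/20 = 50.0% ✓ — fails.
Candidate 5 (20 nt, A=6 T=4 G=4 C=6): 3' end AGG has 2 G/C ✓; GC 10/20 = 50.0% ✓ — passes.

Candidate 5 only.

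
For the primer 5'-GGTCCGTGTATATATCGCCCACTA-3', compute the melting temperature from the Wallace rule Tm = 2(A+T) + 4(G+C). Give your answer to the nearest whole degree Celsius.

Base counts: A=5, T=7, G=5, C=7 (length 24).
Tm = 2·(5+7) + 4·(5+7) = 2·12 + 4·12 = 24 + 48 = 72°C.

72°C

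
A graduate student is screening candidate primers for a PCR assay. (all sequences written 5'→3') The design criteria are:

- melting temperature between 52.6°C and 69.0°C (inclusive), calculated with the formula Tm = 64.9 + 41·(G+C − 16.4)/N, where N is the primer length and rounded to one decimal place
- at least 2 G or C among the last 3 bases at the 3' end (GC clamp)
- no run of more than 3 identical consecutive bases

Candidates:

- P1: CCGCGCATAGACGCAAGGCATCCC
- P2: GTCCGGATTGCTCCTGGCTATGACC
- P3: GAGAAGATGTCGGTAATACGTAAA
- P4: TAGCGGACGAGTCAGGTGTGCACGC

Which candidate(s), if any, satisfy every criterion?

P1 (24 nt, A=6 T=2 G=6 C=10): Tm = 64.9 + 41·(16 − 16.4)/24 = 64.2°C ✓; 3' end CCC has 3 G/C ✓; longest run = 3 ✓ — passes.
P2 (25 nt, A=3 T=7 G=7 C=8): Tm = 64.9 + 41·(15 − 16.4)/25 = 62.6°C ✓; 3' end ACC has 2 G/C ✓; longest run = 2 ✓ — passes.
P3 (24 nt, A=10 T=5 G=7 C=2): Tm = 64.9 + 41·(9 − 16.4)/24 = 52.3°C, outside 52.6–69.0°C ✗; 3' end AAA has 0 G/C, need ≥2 ✗; longest run = 3 ✓ — fails.
P4 (25 nt, A=5 T=4 G=10 C=6): Tm = 64.9 + 41·(16 − 16.4)/25 = 64.2°C ✓; 3' end CGC has 3 G/C ✓; longest run = 2 ✓ — passes.

P1, P2 and P4.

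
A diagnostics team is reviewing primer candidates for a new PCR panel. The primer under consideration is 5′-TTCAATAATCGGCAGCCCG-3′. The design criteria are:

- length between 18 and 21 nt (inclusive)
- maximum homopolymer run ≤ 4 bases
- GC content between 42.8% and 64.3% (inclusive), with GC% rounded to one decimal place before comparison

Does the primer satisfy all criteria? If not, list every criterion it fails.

Base counts: A=5, T=4, G=4, C=6 (length 19).
length: length 19 ✓
homopolymer run: longest run = 3 ✓
GC content: GC 10/19 = 52.6% ✓

Meets all criteria.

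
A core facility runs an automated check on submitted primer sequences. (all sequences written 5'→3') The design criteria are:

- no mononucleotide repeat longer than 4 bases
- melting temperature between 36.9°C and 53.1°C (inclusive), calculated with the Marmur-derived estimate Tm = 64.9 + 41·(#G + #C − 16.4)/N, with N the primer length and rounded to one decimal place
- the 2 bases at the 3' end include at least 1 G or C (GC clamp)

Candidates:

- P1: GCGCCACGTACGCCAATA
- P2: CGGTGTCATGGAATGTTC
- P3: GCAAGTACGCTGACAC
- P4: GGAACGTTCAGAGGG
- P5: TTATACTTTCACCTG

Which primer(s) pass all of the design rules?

P1 (18 nt, A=5 T=2 G=4 C=7): longest run = 2 ✓; Tm = 64.9 + 41·(11 − 16.4)/18 = 52.6°C ✓; 3' end TA has 0 G/C, need ≥1 ✗ — fails.
P2 (18 nt, A=3 T=6 G=6 C=3): longest run = 2 ✓; Tm = 64.9 + 41·(9 − 16.4)/18 = 48.0°C ✓; 3' end TC has 1 G/C ✓ — passes.
P3 (16 nt, A=5 T=2 G=4 C=5): longest run = 2 ✓; Tm = 64.9 + 41·(9 − 16.4)/16 = 45.9°C ✓; 3' end AC has 1 G/C ✓ — passes.
P4 (15 nt, A=4 T=2 G=7 C=2): longest run = 3 ✓; Tm = 64.9 + 41·(9 − 16.4)/15 = 44.7°C ✓; 3' end GG has 2 G/C ✓ — passes.
P5 (15 nt, A=3 T=7 G=1 C=4): longest run = 3 ✓; Tm = 64.9 + 41·(5 − 16.4)/15 = 33.7°C, outside 36.9–53.1°C ✗; 3' end TG has 1 G/C ✓ — fails.

P2, P3 and P4.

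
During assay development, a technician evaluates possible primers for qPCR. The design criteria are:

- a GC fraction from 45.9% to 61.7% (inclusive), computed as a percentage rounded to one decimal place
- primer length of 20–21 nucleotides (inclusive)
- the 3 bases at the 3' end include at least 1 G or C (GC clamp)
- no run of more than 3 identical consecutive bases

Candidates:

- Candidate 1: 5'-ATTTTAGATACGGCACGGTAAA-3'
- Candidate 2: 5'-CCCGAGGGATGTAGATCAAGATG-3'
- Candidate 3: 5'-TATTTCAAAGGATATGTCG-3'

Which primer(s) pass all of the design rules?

Candidate 1 (22 nt, A=8 T=6 G=5 C=3): GC 8/22 = 36.4%, outside 45.9–61.7% ✗; length 22, outside 20–21 ✗; 3' end AAA has 0 G/C, need ≥1 ✗; longest run = 4, exceeds 3 ✗ — fails.
Candidate 2 (23 nt, A=7 T=4 G=8 C=4): GC 12/23 = 52.2% ✓; length 23, outside 20–21 ✗; 3' end ATG has 1 G/C ✓; longest run = 3 ✓ — fails.
Candidate 3 (19 nt, A=6 T=7 G=4 C=2): GC 6/19 = 31.6%, outside 45.9–61.7% ✗; length 19, outside 20–21 ✗; 3' end TCG has 2 G/C ✓; longest run = 3 ✓ — fails.

None of the candidates satisfy all criteria.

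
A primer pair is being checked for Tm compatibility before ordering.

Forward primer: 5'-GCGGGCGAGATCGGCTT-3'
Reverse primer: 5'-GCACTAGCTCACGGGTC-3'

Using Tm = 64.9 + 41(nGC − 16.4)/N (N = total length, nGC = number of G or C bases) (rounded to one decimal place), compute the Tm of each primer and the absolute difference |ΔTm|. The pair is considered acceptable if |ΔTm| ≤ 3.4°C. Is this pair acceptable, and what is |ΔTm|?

|ΔTm| = 2.4°C; the pair is acceptable.

Forward: G+C = 12, N = 17 → Tm = 64.9 + 41·(12 − 16.4)/17 = 54.3°C.
Reverse: G+C = 11, N = 17 → Tm = 64.9 + 41·(11 − 16.4)/17 = 51.9°C.
|ΔTm| = |54.3 − 51.9| = 2.4°C, ≤ 3.4°C.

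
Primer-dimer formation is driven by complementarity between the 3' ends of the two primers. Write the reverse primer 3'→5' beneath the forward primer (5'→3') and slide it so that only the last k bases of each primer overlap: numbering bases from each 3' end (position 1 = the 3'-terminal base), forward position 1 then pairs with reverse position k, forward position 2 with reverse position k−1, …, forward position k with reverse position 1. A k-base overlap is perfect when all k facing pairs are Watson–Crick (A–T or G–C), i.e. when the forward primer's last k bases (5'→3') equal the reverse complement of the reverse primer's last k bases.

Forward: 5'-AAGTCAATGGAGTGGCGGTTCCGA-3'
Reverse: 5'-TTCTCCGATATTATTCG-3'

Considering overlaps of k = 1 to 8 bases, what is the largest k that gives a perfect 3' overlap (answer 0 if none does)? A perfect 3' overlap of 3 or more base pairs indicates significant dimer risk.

Longest perfect overlap: 3 complementary base pairs; significant dimer risk (threshold 3).

Last 8 bases (5'→3') — forward …GGTTCCGA, reverse …ATTATTCG.
Reverse complement of the reverse primer's last 8 bases: CGAATAAT; its first k bases are the reverse complement of the reverse primer's last k bases, so a perfect k-base overlap needs the forward primer's last k bases to equal them.
Comparing (forward last k vs required): k=1: A vs C ✗; k=2: GA vs CG ✗; k=3: CGA vs CGA ✓; k=4: CCGA vs CGAA ✗; k=5: TCCGA vs CGAAT ✗; k=6: TTCCGA vs CGAATA ✗; k=7: GTTCCGA vs CGAATAA ✗; k=8: GGTTCCGA vs CGAATAAT ✗.
Only k = 3 is perfect, so the longest perfect 3' overlap is 3.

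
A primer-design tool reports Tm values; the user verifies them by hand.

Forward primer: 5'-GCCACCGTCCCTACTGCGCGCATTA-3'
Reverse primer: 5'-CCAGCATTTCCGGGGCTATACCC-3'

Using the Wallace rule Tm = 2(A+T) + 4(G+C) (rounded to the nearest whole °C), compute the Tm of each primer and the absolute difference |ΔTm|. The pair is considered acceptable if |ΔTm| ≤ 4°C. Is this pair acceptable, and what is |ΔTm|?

|ΔTm| = 8°C; the pair is not acceptable.

Forward: A=4 T=5 G=5 C=11 → Tm = 2·9 + 4·16 = 82°C.
Reverse: A=4 T=5 G=5 C=9 → Tm = 2·9 + 4·14 = 74°C.
|ΔTm| = |82 − 74| = 8°C, > 4°C.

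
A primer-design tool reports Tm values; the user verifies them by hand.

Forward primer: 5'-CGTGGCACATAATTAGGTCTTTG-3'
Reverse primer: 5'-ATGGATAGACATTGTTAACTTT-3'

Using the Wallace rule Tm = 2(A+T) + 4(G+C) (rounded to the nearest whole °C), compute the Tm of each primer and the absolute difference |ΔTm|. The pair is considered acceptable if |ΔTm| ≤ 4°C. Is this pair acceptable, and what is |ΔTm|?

|ΔTm| = 10°C; the pair is not acceptable.

Forward: A=5 T=8 G=6 C=4 → Tm = 2·13 + 4·10 = 66°C.
Reverse: A=7 T=9 G=4 C=2 → Tm = 2·16 + 4·6 = 56°C.
|ΔTm| = |66 − 56| = 10°C, > 4°C.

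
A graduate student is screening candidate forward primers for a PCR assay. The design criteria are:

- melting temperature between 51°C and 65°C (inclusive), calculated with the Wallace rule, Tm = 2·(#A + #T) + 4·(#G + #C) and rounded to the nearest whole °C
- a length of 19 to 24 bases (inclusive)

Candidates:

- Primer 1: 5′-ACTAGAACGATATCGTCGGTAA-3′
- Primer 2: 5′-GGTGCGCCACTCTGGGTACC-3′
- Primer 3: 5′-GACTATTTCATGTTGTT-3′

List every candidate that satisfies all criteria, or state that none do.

Primer 1 (22 nt, A=8 T=5 G=5 C=4): Tm = 2·13 + 4·9 = 62°C ✓; length 22 ✓ — passes.
Primer 2 (20 nt, A=2 T=4 G=7 C=7): Tm = 2·6 + 4·14 = 68°C, outside 51–65°C ✗; length 20 ✓ — fails.
Primer 3 (17 nt, A=3 T=9 G=3 C=2): Tm = 2·12 + 4·5 = 44°C, outside 51–65°C ✗; length 17, outside 19–24 ✗ — fails.

Primer 1 only.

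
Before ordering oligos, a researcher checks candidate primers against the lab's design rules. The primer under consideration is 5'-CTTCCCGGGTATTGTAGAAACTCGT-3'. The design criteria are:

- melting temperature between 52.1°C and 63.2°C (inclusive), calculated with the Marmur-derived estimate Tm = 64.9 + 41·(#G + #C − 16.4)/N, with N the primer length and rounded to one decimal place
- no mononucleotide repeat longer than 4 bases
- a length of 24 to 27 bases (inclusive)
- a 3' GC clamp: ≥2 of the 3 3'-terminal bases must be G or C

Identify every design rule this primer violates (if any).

Meets all criteria.

Base counts: A=5, T=8, G=6, C=6 (length 25).
Tm: Tm = 64.9 + 41·(12 − 16.4)/25 = 57.7°C ✓
homopolymer run: longest run = 3 ✓
length: length 25 ✓
GC clamp: 3' end CGT has 2 G/C ✓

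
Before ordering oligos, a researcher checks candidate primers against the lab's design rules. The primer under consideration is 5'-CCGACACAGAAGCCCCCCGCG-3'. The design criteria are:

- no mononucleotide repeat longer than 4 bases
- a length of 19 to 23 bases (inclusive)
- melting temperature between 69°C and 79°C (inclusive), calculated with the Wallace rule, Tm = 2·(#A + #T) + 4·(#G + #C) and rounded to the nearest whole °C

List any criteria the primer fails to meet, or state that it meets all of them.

Fails: homopolymer run.

Base counts: A=5, T=0, G=5, C=11 (length 21).
homopolymer run: longest run = 6, exceeds 4 ✗
length: length 21 ✓
Tm: Tm = 2·5 + 4·16 = 74°C ✓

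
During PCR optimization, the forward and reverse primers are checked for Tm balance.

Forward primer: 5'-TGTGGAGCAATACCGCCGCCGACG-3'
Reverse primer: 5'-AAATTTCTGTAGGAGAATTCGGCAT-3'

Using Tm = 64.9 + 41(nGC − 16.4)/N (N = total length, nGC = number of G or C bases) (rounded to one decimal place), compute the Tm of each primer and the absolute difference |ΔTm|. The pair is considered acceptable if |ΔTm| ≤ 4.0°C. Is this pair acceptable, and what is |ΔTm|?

Forward: G+C = 16, N = 24 → Tm = 64.9 + 41·(16 − 16.4)/24 = 64.2°C.
Reverse: G+C = 9, N = 25 → Tm = 64.9 + 41·(9 − 16.4)/25 = 52.8°C.
|ΔTm| = |64.2 − 52.8| = 11.4°C, > 4.0°C.

|ΔTm| = 11.4°C; the pair is not acceptable.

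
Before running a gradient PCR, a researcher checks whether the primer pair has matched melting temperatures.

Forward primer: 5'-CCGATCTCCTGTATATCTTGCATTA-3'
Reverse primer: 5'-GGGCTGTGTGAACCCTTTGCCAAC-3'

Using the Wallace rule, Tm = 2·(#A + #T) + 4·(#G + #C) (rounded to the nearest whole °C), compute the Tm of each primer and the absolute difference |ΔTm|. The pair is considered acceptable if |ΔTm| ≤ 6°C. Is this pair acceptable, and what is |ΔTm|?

|ΔTm| = 6°C; the pair is acceptable.

Forward: A=5 T=10 G=3 C=7 → Tm = 2·15 + 4·10 = 70°C.
Reverse: A=4 T=6 G=7 C=7 → Tm = 2·10 + 4·14 = 76°C.
|ΔTm| = |70 − 76| = 6°C, ≤ 6°C.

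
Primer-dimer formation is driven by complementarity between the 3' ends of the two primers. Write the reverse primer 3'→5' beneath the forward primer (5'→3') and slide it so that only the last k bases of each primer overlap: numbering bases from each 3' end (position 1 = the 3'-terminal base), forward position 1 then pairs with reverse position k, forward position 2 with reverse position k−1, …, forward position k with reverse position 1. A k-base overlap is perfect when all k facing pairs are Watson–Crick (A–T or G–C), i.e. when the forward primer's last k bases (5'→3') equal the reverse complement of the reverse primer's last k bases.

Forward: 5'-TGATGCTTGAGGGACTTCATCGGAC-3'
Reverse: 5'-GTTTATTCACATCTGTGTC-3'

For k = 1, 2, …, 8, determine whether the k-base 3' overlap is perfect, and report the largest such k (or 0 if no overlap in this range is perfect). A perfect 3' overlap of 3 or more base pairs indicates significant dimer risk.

Last 8 bases (5'→3') — forward …CATCGGAC, reverse …TCTGTGTC.
Reverse complement of the reverse primer's last 8 bases: GACACAGA; its first k bases are the reverse complement of the reverse primer's last k bases, so a perfect k-base overlap needs the forward primer's last k bases to equal them.
Comparing (forward last k vs required): k=1: C vs G ✗; k=2: AC vs GA ✗; k=3: GAC vs GAC ✓; k=4: GGAC vs GACA ✗; k=5: CGGAC vs GACAC ✗; k=6: TCGGAC vs GACACA ✗; k=7: ATCGGAC vs GACACAG ✗; k=8: CATCGGAC vs GACACAGA ✗.
Only k = 3 is perfect, so the longest perfect 3' overlap is 3.

Longest perfect overlap: 3 complementary base pairs; significant dimer risk (threshold 3).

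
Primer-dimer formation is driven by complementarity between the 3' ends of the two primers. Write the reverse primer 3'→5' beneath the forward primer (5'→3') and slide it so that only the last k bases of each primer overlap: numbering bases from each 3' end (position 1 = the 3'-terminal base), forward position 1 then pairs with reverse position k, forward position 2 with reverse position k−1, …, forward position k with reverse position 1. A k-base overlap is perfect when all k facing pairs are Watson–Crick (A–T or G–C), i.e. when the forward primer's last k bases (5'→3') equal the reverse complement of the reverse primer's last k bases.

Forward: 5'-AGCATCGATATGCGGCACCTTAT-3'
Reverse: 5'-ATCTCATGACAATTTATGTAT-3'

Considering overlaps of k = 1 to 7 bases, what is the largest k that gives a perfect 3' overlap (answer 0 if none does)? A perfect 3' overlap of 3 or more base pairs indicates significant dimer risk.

Longest perfect overlap: 2 complementary base pairs; below the dimer-risk threshold (threshold 3).

Last 7 bases (5'→3') — forward …ACCTTAT, reverse …TATGTAT.
Reverse complement of the reverse primer's last 7 bases: ATACATA; its first k bases are the reverse complement of the reverse primer's last k bases, so a perfect k-base overlap needs the forward primer's last k bases to equal them.
Comparing (forward last k vs required): k=1: T vs A ✗; k=2: AT vs AT ✓; k=3: TAT vs ATA ✗; k=4: TTAT vs ATAC ✗; k=5: CTTAT vs ATACA ✗; k=6: CCTTAT vs ATACAT ✗; k=7: ACCTTAT vs ATACATA ✗.
Only k = 2 is perfect, so the longest perfect 3' overlap is 2.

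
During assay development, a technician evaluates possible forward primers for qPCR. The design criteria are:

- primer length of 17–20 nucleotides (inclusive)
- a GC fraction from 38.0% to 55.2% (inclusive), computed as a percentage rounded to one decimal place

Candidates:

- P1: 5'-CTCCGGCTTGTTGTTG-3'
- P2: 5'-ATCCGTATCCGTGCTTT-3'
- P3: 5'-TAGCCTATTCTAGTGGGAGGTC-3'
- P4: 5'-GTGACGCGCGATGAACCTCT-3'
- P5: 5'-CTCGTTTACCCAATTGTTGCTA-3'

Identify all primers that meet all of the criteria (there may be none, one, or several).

P1 (16 nt, A=0 T=7 G=5 C=4): length 16, outside 17–20 ✗; GC 9/16 = 56.3%, outside 38.0–55.2% ✗ — fails.
P2 (17 nt, A=2 T=7 G=3 C=5): length 17 ✓; GC 8/17 = 47.1% ✓ — passes.
P3 (22 nt, A=4 T=7 G=7 C=4): length 22, outside 17–20 ✗; GC 11/22 = 50.0% ✓ — fails.
P4 (20 nt, A=4 T=4 G=6 C=6): length 20 ✓; GC 12/20 = 60.0%, outside 38.0–55.2% ✗ — fails.
P5 (22 nt, A=4 T=9 G=3 C=6): length 22, outside 17–20 ✗; GC 9/22 = 40.9% ✓ — fails.

P2 only.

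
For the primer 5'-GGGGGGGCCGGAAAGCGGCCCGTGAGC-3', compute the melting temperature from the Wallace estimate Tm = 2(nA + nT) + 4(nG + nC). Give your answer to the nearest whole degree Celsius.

98°C

Base counts: A=4, T=1, G=15, C=7 (length 27).
Tm = 2·(4+1) + 4·(15+7) = 2·5 + 4·22 = 10 + 88 = 98°C.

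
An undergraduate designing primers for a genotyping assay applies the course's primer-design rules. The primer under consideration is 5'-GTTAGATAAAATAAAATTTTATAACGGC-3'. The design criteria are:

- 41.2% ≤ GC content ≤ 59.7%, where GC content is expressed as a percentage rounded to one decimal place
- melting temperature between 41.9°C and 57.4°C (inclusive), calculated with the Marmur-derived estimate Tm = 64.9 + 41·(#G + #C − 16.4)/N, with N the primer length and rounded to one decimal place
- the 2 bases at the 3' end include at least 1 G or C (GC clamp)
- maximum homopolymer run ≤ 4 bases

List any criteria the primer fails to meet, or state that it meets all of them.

Fails: GC content.

Base counts: A=13, T=9, G=4, C=2 (length 28).
GC content: GC 6/28 = 21.4%, outside 41.2–59.7% ✗
Tm: Tm = 64.9 + 41·(6 − 16.4)/28 = 49.7°C ✓
GC clamp: 3' end GC has 2 G/C ✓
homopolymer run: longest run = 4 ✓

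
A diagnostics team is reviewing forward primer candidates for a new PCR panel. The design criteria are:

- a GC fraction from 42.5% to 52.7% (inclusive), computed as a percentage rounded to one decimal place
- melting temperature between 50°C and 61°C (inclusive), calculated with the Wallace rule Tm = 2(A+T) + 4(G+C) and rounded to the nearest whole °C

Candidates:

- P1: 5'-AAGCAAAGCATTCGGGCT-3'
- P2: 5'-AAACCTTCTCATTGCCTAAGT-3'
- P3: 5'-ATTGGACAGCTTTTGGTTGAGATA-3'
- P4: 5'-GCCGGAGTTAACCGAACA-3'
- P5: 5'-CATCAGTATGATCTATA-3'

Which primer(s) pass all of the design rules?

P1 (18 nt, A=6 T=3 G=5 C=4): GC 9/18 = 50.0% ✓; Tm = 2·9 + 4·9 = 54°C ✓ — passes.
P2 (21 nt, A=6 T=7 G=2 C=6): GC 8/21 = 38.1%, outside 42.5–52.7% ✗; Tm = 2·13 + 4·8 = 58°C ✓ — fails.
P3 (24 nt, A=6 T=9 G=7 C=2): GC 9/24 = 37.5%, outside 42.5–52.7% ✗; Tm = 2·15 + 4·9 = 66°C, outside 50–61°C ✗ — fails.
P4 (18 nt, A=6 T=2 G=5 C=5): GC 10/18 = 55.6%, outside 42.5–52.7% ✗; Tm = 2·8 + 4·10 = 56°C ✓ — fails.
P5 (17 nt, A=6 T=6 G=2 C=3): GC 5/17 = 29.4%, outside 42.5–52.7% ✗; Tm = 2·12 + 4·5 = 44°C, outside 50–61°C ✗ — fails.

P1 only.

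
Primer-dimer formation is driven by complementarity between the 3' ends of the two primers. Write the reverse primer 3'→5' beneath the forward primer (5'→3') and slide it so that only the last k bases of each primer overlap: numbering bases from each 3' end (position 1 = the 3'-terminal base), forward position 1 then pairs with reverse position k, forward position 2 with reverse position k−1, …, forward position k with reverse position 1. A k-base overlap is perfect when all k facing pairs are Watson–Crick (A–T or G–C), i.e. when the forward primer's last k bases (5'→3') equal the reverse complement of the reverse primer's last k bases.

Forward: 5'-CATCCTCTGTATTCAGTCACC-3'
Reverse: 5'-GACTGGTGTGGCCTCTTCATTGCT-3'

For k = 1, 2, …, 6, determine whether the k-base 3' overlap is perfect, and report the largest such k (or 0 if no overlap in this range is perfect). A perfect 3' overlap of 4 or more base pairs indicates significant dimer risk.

Last 6 bases (5'→3') — forward …GTCACC, reverse …ATTGCT.
Reverse complement of the reverse primer's last 6 bases: AGCAAT; its first k bases are the reverse complement of the reverse primer's last k bases, so a perfect k-base overlap needs the forward primer's last k bases to equal them.
Comparing (forward last k vs required): k=1: C vs A ✗; k=2: CC vs AG ✗; k=3: ACC vs AGC ✗; k=4: CACC vs AGCA ✗; k=5: TCACC vs AGCAA ✗; k=6: GTCACC vs AGCAAT ✗.
No overlap length from 1 to 6 is perfect, so the longest perfect 3' overlap is 0.

Longest perfect overlap: 0 complementary base pairs; below the dimer-risk threshold (threshold 4).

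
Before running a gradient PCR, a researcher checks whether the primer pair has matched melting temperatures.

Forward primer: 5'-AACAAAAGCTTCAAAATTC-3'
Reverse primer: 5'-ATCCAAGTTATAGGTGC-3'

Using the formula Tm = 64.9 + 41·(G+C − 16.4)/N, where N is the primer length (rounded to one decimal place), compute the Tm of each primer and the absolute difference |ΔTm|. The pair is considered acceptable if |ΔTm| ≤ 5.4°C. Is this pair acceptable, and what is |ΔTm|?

|ΔTm| = 1.9°C; the pair is acceptable.

Forward: G+C = 5, N = 19 → Tm = 64.9 + 41·(5 − 16.4)/19 = 40.3°C.
Reverse: G+C = 7, N = 17 → Tm = 64.9 + 41·(7 − 16.4)/17 = 42.2°C.
|ΔTm| = |40.3 − 42.2| = 1.9°C, ≤ 5.4°C.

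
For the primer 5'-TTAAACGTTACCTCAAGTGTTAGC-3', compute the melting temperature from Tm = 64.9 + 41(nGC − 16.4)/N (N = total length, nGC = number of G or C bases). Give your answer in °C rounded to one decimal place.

52.3°C

Base counts: A=7, T=8, G=4, C=5; G+C = 9, N = 24.
Tm = 64.9 + 41·(9 − 16.4)/24 = 64.9 + -303.40/24 = 52.3°C.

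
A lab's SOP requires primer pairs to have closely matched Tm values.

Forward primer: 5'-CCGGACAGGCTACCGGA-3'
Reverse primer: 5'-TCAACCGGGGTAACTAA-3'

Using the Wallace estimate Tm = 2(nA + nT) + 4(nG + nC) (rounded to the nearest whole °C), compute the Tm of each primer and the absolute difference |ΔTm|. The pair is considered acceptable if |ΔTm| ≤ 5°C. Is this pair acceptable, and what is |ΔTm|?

Forward: A=4 T=1 G=6 C=6 → Tm = 2·5 + 4·12 = 58°C.
Reverse: A=6 T=3 G=4 C=4 → Tm = 2·9 + 4·8 = 50°C.
|ΔTm| = |58 − 50| = 8°C, > 5°C.

|ΔTm| = 8°C; the pair is not acceptable.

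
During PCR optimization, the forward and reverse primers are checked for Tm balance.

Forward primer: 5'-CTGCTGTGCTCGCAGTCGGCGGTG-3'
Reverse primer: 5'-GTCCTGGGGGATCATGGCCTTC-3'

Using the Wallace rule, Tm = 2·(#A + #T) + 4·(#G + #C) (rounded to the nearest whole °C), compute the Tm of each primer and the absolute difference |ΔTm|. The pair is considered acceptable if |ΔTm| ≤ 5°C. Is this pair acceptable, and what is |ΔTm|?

Forward: A=1 T=6 G=10 C=7 → Tm = 2·7 + 4·17 = 82°C.
Reverse: A=2 T=6 G=8 C=6 → Tm = 2·8 + 4·14 = 72°C.
|ΔTm| = |82 − 72| = 10°C, > 5°C.

|ΔTm| = 10°C; the pair is not acceptable.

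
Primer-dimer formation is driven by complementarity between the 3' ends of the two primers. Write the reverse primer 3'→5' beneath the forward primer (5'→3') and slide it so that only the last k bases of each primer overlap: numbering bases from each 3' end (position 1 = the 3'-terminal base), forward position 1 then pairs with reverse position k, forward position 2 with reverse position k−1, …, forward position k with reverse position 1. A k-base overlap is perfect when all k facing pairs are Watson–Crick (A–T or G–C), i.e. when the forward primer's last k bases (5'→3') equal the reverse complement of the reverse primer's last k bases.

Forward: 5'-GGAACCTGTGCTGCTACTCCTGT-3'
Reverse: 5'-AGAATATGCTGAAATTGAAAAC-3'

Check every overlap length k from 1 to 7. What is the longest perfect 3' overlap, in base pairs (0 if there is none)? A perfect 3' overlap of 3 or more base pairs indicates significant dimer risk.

Longest perfect overlap: 2 complementary base pairs; below the dimer-risk threshold (threshold 3).

Last 7 bases (5'→3') — forward …CTCCTGT, reverse …TGAAAAC.
Reverse complement of the reverse primer's last 7 bases: GTTTTCA; its first k bases are the reverse complement of the reverse primer's last k bases, so a perfect k-base overlap needs the forward primer's last k bases to equal them.
Comparing (forward last k vs required): k=1: T vs G ✗; k=2: GT vs GT ✓; k=3: TGT vs GTT ✗; k=4: CTGT vs GTTT ✗; k=5: CCTGT vs GTTTT ✗; k=6: TCCTGT vs GTTTTC ✗; k=7: CTCCTGT vs GTTTTCA ✗.
Only k = 2 is perfect, so the longest perfect 3' overlap is 2.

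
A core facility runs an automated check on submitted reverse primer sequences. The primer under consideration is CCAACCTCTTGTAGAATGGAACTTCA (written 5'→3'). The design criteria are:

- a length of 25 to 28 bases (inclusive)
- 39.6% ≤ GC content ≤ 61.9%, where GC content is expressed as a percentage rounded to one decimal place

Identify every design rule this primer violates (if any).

Meets all criteria.

Base counts: A=8, T=7, G=4, C=7 (length 26).
length: length 26 ✓
GC content: GC 11/26 = 42.3% ✓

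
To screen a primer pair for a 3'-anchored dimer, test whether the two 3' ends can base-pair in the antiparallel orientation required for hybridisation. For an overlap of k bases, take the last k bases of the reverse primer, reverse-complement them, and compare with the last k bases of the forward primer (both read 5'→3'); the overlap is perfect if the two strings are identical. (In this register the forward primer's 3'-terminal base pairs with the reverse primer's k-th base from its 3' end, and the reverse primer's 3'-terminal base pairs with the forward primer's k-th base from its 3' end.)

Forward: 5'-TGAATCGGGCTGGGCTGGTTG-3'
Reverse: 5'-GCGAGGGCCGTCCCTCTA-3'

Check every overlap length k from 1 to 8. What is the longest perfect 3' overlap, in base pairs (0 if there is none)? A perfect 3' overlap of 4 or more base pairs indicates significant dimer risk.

Longest perfect overlap: 0 complementary base pairs; below the dimer-risk threshold (threshold 4).

Last 8 bases (5'→3') — forward …GCTGGTTG, reverse …TCCCTCTA.
Reverse complement of the reverse primer's last 8 bases: TAGAGGGA; its first k bases are the reverse complement of the reverse primer's last k bases, so a perfect k-base overlap needs the forward primer's last k bases to equal them.
Comparing (forward last k vs required): k=1: G vs T ✗; k=2: TG vs TA ✗; k=3: TTG vs TAG ✗; k=4: GTTG vs TAGA ✗; k=5: GGTTG vs TAGAG ✗; k=6: TGGTTG vs TAGAGG ✗; k=7: CTGGTTG vs TAGAGGG ✗; k=8: GCTGGTTG vs TAGAGGGA ✗.
No overlap length from 1 to 8 is perfect, so the longest perfect 3' overlap is 0.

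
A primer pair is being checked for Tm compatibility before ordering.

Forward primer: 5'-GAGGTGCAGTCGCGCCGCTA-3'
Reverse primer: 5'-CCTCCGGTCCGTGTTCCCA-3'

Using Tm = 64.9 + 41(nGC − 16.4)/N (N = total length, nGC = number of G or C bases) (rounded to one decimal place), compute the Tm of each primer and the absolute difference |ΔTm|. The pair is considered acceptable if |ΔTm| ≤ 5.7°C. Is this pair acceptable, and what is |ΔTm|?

Forward: G+C = 14, N = 20 → Tm = 64.9 + 41·(14 − 16.4)/20 = 60.0°C.
Reverse: G+C = 13, N = 19 → Tm = 64.9 + 41·(13 − 16.4)/19 = 57.6°C.
|ΔTm| = |60.0 − 57.6| = 2.4°C, ≤ 5.7°C.

|ΔTm| = 2.4°C; the pair is acceptable.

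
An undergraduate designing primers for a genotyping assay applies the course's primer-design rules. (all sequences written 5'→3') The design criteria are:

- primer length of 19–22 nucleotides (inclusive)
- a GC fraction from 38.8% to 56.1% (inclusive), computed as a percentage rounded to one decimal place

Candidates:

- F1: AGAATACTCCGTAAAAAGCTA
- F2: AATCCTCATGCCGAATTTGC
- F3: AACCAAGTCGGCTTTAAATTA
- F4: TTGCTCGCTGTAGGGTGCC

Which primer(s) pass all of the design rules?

F2 only.

F1 (21 nt, A=10 T=4 G=3 C=4): length 21 ✓; GC 7/21 = 33.3%, outside 38.8–56.1% ✗ — fails.
F2 (20 nt, A=5 T=6 G=3 C=6): length 20 ✓; GC 9/20 = 45.0% ✓ — passes.
F3 (21 nt, A=8 T=6 G=3 C=4): length 21 ✓; GC 7/21 = 33.3%, outside 38.8–56.1% ✗ — fails.
F4 (19 nt, A=1 T=6 G=7 C=5): length 19 ✓; GC 12/19 = 63.2%, outside 38.8–56.1% ✗ — fails.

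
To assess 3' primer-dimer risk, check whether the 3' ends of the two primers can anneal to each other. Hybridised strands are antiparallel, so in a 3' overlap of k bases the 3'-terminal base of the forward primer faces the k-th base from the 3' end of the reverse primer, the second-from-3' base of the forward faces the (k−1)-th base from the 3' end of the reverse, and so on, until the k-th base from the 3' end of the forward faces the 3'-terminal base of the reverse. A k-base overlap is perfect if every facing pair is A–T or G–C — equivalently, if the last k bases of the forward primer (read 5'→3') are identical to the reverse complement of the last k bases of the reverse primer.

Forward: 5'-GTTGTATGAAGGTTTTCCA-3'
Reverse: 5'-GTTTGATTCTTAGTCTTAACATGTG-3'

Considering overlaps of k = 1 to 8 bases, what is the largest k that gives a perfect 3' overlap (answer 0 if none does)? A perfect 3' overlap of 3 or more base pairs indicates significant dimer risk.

Longest perfect overlap: 2 complementary base pairs; below the dimer-risk threshold (threshold 3).

Last 8 bases (5'→3') — forward …GTTTTCCA, reverse …AACATGTG.
Reverse complement of the reverse primer's last 8 bases: CACATGTT; its first k bases are the reverse complement of the reverse primer's last k bases, so a perfect k-base overlap needs the forward primer's last k bases to equal them.
Comparing (forward last k vs required): k=1: A vs C ✗; k=2: CA vs CA ✓; k=3: CCA vs CAC ✗; k=4: TCCA vs CACA ✗; k=5: TTCCA vs CACAT ✗; k=6: TTTCCA vs CACATG ✗; k=7: TTTTCCA vs CACATGT ✗; k=8: GTTTTCCA vs CACATGTT ✗.
Only k = 2 is perfect, so the longest perfect 3' overlap is 2.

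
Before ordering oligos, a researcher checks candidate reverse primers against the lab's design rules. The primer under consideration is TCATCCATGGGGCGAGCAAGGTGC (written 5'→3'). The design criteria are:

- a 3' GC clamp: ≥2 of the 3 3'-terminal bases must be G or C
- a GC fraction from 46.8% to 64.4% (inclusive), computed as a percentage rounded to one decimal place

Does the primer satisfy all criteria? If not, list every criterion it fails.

Base counts: A=5, T=4, G=9, C=6 (length 24).
GC clamp: 3' end TGC has 2 G/C ✓
GC content: GC 15/24 = 62.5% ✓

Meets all criteria.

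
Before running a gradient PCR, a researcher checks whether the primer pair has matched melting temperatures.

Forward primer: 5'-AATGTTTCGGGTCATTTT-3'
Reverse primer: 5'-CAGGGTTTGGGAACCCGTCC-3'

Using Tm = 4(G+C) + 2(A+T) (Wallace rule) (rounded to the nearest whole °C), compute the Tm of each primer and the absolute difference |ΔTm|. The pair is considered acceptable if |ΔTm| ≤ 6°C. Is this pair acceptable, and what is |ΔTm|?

|ΔTm| = 18°C; the pair is not acceptable.

Forward: A=3 T=9 G=4 C=2 → Tm = 2·12 + 4·6 = 48°C.
Reverse: A=3 T=4 G=7 C=6 → Tm = 2·7 + 4·13 = 66°C.
|ΔTm| = |48 − 66| = 18°C, > 6°C.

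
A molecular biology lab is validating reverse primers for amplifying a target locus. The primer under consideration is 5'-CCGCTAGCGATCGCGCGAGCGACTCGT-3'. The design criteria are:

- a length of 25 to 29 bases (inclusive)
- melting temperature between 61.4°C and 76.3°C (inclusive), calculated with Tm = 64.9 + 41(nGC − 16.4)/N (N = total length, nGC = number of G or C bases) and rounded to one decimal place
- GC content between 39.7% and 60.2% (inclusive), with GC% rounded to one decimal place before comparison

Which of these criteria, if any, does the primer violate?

Fails: GC content.

Base counts: A=4, T=4, G=9, C=10 (length 27).
length: length 27 ✓
Tm: Tm = 64.9 + 41·(19 − 16.4)/27 = 68.8°C ✓
GC content: GC 19/27 = 70.4%, outside 39.7–60.2% ✗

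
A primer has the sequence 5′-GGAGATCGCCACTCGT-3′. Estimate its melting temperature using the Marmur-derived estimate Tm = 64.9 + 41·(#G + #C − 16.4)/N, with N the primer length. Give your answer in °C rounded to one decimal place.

48.5°C

Base counts: A=3, T=3, G=5, C=5; G+C = 10, N = 16.
Tm = 64.9 + 41·(10 − 16.4)/16 = 64.9 + -262.40/16 = 48.5°C.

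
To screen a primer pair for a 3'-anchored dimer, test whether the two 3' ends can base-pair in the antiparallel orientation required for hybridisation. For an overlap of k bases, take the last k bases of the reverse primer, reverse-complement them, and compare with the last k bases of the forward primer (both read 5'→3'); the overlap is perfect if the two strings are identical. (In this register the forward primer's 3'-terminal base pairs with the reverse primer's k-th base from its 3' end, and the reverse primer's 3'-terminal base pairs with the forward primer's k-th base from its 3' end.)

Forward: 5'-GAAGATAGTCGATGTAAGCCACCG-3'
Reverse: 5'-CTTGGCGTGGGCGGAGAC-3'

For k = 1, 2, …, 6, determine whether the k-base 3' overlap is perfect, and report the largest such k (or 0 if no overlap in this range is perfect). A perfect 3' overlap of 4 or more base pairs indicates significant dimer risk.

Longest perfect overlap: 1 complementary base pair; below the dimer-risk threshold (threshold 4).

Last 6 bases (5'→3') — forward …CCACCG, reverse …GGAGAC.
Reverse complement of the reverse primer's last 6 bases: GTCTCC; its first k bases are the reverse complement of the reverse primer's last k bases, so a perfect k-base overlap needs the forward primer's last k bases to equal them.
Comparing (forward last k vs required): k=1: G vs G ✓; k=2: CG vs GT ✗; k=3: CCG vs GTC ✗; k=4: ACCG vs GTCT ✗; k=5: CACCG vs GTCTC ✗; k=6: CCACCG vs GTCTCC ✗.
Only k = 1 is perfect, so the longest perfect 3' overlap is 1.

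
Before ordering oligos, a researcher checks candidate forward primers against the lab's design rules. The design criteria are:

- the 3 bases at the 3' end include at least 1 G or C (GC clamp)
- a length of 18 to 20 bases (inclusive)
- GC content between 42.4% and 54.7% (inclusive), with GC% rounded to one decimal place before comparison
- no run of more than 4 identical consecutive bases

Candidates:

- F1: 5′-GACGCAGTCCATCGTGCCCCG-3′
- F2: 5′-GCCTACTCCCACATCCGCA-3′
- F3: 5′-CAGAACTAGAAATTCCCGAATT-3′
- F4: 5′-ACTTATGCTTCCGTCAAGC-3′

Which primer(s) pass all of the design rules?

F1 (21 nt, A=3 T=3 G=6 C=9): 3' end CCG has 3 G/C ✓; length 21, outside 18–20 ✗; GC 15/21 = 71.4%, outside 42.4–54.7% ✗; longest run = 4 ✓ — fails.
F2 (19 nt, A=4 T=3 G=2 C=10): 3' end GCA has 2 G/C ✓; length 19 ✓; GC 12/19 = 63.2%, outside 42.4–54.7% ✗; longest run = 3 ✓ — fails.
F3 (22 nt, A=9 T=5 G=3 C=5): 3' end ATT has 0 G/C, need ≥1 ✗; length 22, outside 18–20 ✗; GC 8/22 = 36.4%, outside 42.4–54.7% ✗; longest run = 3 ✓ — fails.
F4 (19 nt, A=4 T=6 G=3 C=6): 3' end AGC has 2 G/C ✓; length 19 ✓; GC 9/19 = 47.4% ✓; longest run = 2 ✓ — passes.

F4 only.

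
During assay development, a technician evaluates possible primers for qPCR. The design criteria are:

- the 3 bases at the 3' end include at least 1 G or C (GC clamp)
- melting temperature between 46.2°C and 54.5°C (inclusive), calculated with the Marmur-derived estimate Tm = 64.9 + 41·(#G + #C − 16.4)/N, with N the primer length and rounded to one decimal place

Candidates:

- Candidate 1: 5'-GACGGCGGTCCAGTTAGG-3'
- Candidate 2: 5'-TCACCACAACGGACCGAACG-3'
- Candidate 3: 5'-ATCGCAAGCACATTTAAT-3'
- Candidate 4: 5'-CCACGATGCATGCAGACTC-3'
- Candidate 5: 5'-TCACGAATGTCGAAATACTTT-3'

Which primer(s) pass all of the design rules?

Candidate 4 only.

Candidate 1 (18 nt, A=3 T=3 G=8 C=4): 3' end AGG has 2 G/C ✓; Tm = 64.9 + 41·(12 − 16.4)/18 = 54.9°C, outside 46.2–54.5°C ✗ — fails.
Candidate 2 (20 nt, A=7 T=1 G=4 C=8): 3' end ACG has 2 G/C ✓; Tm = 64.9 + 41·(12 − 16.4)/20 = 55.9°C, outside 46.2–54.5°C ✗ — fails.
Candidate 3 (18 nt, A=7 T=5 G=2 C=4): 3' end AAT has 0 G/C, need ≥1 ✗; Tm = 64.9 + 41·(6 − 16.4)/18 = 41.2°C, outside 46.2–54.5°C ✗ — fails.
Candidate 4 (19 nt, A=5 T=3 G=4 C=7): 3' end CTC has 2 G/C ✓; Tm = 64.9 + 41·(11 − 16.4)/19 = 53.2°C ✓ — passes.
Candidate 5 (21 nt, A=7 T=7 G=3 C=4): 3' end TTT has 0 G/C, need ≥1 ✗; Tm = 64.9 + 41·(7 − 16.4)/21 = 46.5°C ✓ — fails.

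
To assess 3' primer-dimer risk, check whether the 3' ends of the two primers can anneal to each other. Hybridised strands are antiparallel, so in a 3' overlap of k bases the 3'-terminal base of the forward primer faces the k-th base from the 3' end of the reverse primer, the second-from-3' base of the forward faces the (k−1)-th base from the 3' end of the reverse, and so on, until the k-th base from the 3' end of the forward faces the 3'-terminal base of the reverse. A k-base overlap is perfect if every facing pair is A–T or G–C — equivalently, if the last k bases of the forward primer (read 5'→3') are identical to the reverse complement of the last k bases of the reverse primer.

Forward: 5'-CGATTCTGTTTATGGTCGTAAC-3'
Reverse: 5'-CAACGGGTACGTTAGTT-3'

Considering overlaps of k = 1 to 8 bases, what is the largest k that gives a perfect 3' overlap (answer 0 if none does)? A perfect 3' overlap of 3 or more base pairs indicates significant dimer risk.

Longest perfect overlap: 3 complementary base pairs; significant dimer risk (threshold 3).

Last 8 bases (5'→3') — forward …GTCGTAAC, reverse …CGTTAGTT.
Reverse complement of the reverse primer's last 8 bases: AACTAACG; its first k bases are the reverse complement of the reverse primer's last k bases, so a perfect k-base overlap needs the forward primer's last k bases to equal them.
Comparing (forward last k vs required): k=1: C vs A ✗; k=2: AC vs AA ✗; k=3: AAC vs AAC ✓; k=4: TAAC vs AACT ✗; k=5: GTAAC vs AACTA ✗; k=6: CGTAAC vs AACTAA ✗; k=7: TCGTAAC vs AACTAAC ✗; k=8: GTCGTAAC vs AACTAACG ✗.
Only k = 3 is perfect, so the longest perfect 3' overlap is 3.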